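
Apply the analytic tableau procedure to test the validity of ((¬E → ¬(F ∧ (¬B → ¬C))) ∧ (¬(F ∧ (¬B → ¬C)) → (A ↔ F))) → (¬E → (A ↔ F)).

Valid

Assume the negation and expand:
Initial set: {¬(((¬E → ¬(F ∧ (¬B → ¬C))) ∧ (¬(F ∧ (¬B → ¬C)) → (A ↔ F))) → (¬E → (A ↔ F)))}.
¬(((¬E → ¬(F ∧ (¬B → ¬C))) ∧ (¬(F ∧ (¬B → ¬C)) → (A ↔ F))) → (¬E → (A ↔ F))): α-rule — add ((¬E → ¬(F ∧ (¬B → ¬C))) ∧ (¬(F ∧ (¬B → ¬C)) → (A ↔ F))), ¬(¬E → (A ↔ F)).
((¬E → ¬(F ∧ (¬B → ¬C))) ∧ (¬(F ∧ (¬B → ¬C)) → (A ↔ F))): α-rule — add (¬E → ¬(F ∧ (¬B → ¬C))), (¬(F ∧ (¬B → ¬C)) → (A ↔ F)).
¬(¬E → (A ↔ F)): α-rule — add ¬E, ¬(A ↔ F).
(¬E → ¬(F ∧ (¬B → ¬C))): β-rule — branch into ¬¬E  //  ¬(F ∧ (¬B → ¬C)).
  branch 1 (add ¬¬E):
    × closes — contains both E and ¬E.
  branch 2 (add ¬(F ∧ (¬B → ¬C))):
    (¬(F ∧ (¬B → ¬C)) → (A ↔ F)): β-rule — branch into ¬¬(F ∧ (¬B → ¬C))  //  (A ↔ F).
      branch 2.1 (add ¬¬(F ∧ (¬B → ¬C))):
        ¬¬(F ∧ (¬B → ¬C)): α-rule — add F, (¬B → ¬C).
        ¬(A ↔ F): β-rule — branch into A, ¬F  //  ¬A, F.
          branch 2.1.1 (add A, ¬F):
            × closes — contains both F and ¬F.
          branch 2.1.2 (add ¬A, F):
            ¬(F ∧ (¬B → ¬C)): β-rule — branch into ¬F  //  ¬(¬B → ¬C).
              branch 2.1.2.1 (add ¬F):
                × closes — contains both F and ¬F.
              branch 2.1.2.2 (add ¬(¬B → ¬C)):
                ¬(¬B → ¬C): α-rule — add ¬B, ¬¬C.
                (¬B → ¬C): β-rule — branch into ¬¬B  //  ¬C.
                  branch 2.1.2.2.1 (add ¬¬B):
                    × closes — contains both B and ¬B.
                  branch 2.1.2.2.2 (add ¬C):
                    × closes — contains both C and ¬C.
      branch 2.2 (add (A ↔ F)):
        ¬(A ↔ F): β-rule — branch into A, ¬F  //  ¬A, F.
          branch 2.2.1 (add A, ¬F):
            ¬(F ∧ (¬B → ¬C)): β-rule — branch into ¬F  //  ¬(¬B → ¬C).
              branch 2.2.1.1 (add ¬F):
                (A ↔ F): β-rule — branch into A, F  //  ¬A, ¬F.
                  branch 2.2.1.1.1 (add A, F):
                    × closes — contains both F and ¬F.
                  branch 2.2.1.1.2 (add ¬A, ¬F):
                    × closes — contains both A and ¬A.
              branch 2.2.1.2 (add ¬(¬B → ¬C)):
                ¬(¬B → ¬C): α-rule — add ¬B, ¬¬C.
                (A ↔ F): β-rule — branch into A, F  //  ¬A, ¬F.
                  branch 2.2.1.2.1 (add A, F):
                    × closes — contains both F and ¬F.
                  branch 2.2.1.2.2 (add ¬A, ¬F):
                    × closes — contains both A and ¬A.
          branch 2.2.2 (add ¬A, F):
            ¬(F ∧ (¬B → ¬C)): β-rule — branch into ¬F  //  ¬(¬B → ¬C).
              branch 2.2.2.1 (add ¬F):
                × closes — contains both F and ¬F.
              branch 2.2.2.2 (add ¬(¬B → ¬C)):
                ¬(¬B → ¬C): α-rule — add ¬B, ¬¬C.
                (A ↔ F): β-rule — branch into A, F  //  ¬A, ¬F.
                  branch 2.2.2.2.1 (add A, F):
                    × closes — contains both A and ¬A.
                  branch 2.2.2.2.2 (add ¬A, ¬F):
                    × closes — contains both F and ¬F.
All 12 branches close.
Every branch closed, so the negation is unsatisfiable and the formula is valid.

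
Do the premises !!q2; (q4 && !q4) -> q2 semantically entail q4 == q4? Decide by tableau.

Yes

Initial set: {!!q2; ((q4 && !q4) -> q2); !(q4 == q4)}.
!!q2: drop double negation, giving q2.
((q4 && !q4) -> q2): β-rule — branch into !(q4 && !q4)  //  q2.
  branch 1 (add !(q4 && !q4)):
    !(q4 == q4): β-rule — branch into q4, !q4  //  !q4, q4.
      branch 1.1 (add q4, !q4):
        × closes — contains both q4 and !q4.
      branch 1.2 (add !q4, q4):
        × closes — contains both q4 and !q4.
  branch 2 (add q2):
    !(q4 == q4): β-rule — branch into q4, !q4  //  !q4, q4.
      branch 2.1 (add q4, !q4):
        × closes — contains both q4 and !q4.
      branch 2.2 (add !q4, q4):
        × closes — contains both q4 and !q4.
All 4 branches close.
Every branch closed, so the premises entail the conclusion.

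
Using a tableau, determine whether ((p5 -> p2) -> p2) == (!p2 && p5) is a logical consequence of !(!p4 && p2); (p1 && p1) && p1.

No

Initial set: {!(!p4 && p2); ((p1 && p1) && p1); !(((p5 -> p2) -> p2) == (!p2 && p5))}.
((p1 && p1) && p1): α-rule — add (p1 && p1), p1.
(p1 && p1): α-rule — add p1, p1.
!(!p4 && p2): β-rule — branch into !!p4  //  !p2.
  branch 1 (add !!p4):
    !(((p5 -> p2) -> p2) == (!p2 && p5)): β-rule — branch into ((p5 -> p2) -> p2), !(!p2 && p5)  //  !((p5 -> p2) -> p2), (!p2 && p5).
      branch 1.1 (add ((p5 -> p2) -> p2), !(!p2 && p5)):
        ((p5 -> p2) -> p2): β-rule — branch into !(p5 -> p2)  //  p2.
          branch 1.1.1 (add !(p5 -> p2)):
            !(p5 -> p2): α-rule — add p5, !p2.
            !(!p2 && p5): β-rule — branch into !!p2  //  !p5.
              branch 1.1.1.1 (add !!p2):
                × closes — contains both p2 and !p2.
              branch 1.1.1.2 (add !p5):
                × closes — contains both p5 and !p5.
          branch 1.1.2 (add p2):
            !(!p2 && p5): β-rule — branch into !!p2  //  !p5.
              branch 1.1.2.1 (add !!p2):
                ○ open, literals {p1=1, p2=1, p4=1}.
              branch 1.1.2.2 (add !p5):
                ○ open, literals {p1=1, p2=1, p4=1, p5=0}.
      branch 1.2 (add !((p5 -> p2) -> p2), (!p2 && p5)):
        !((p5 -> p2) -> p2): α-rule — add (p5 -> p2), !p2.
        (!p2 && p5): α-rule — add !p2, p5.
        (p5 -> p2): β-rule — branch into !p5  //  p2.
          branch 1.2.1 (add !p5):
            × closes — contains both p5 and !p5.
          branch 1.2.2 (add p2):
            × closes — contains both p2 and !p2.
  branch 2 (add !p2):
    !(((p5 -> p2) -> p2) == (!p2 && p5)): β-rule — branch into ((p5 -> p2) -> p2), !(!p2 && p5)  //  !((p5 -> p2) -> p2), (!p2 && p5).
      branch 2.1 (add ((p5 -> p2) -> p2), !(!p2 && p5)):
        ((p5 -> p2) -> p2): β-rule — branch into !(p5 -> p2)  //  p2.
          branch 2.1.1 (add !(p5 -> p2)):
            !(p5 -> p2): α-rule — add p5, !p2.
            !(!p2 && p5): β-rule — branch into !!p2  //  !p5.
              branch 2.1.1.1 (add !!p2):
                × closes — contains both p2 and !p2.
              branch 2.1.1.2 (add !p5):
                × closes — contains both p5 and !p5.
          branch 2.1.2 (add p2):
            × closes — contains both p2 and !p2.
      branch 2.2 (add !((p5 -> p2) -> p2), (!p2 && p5)):
        !((p5 -> p2) -> p2): α-rule — add (p5 -> p2), !p2.
        (!p2 && p5): α-rule — add !p2, p5.
        (p5 -> p2): β-rule — branch into !p5  //  p2.
          branch 2.2.1 (add !p5):
            × closes — contains both p5 and !p5.
          branch 2.2.2 (add p2):
            × closes — contains both p2 and !p2.
9 branches closed, 2 open.
An open branch gives a countermodel: p1=1, p2=1, p4=1 (unmentioned atoms arbitrary); the premises hold there but the conclusion fails.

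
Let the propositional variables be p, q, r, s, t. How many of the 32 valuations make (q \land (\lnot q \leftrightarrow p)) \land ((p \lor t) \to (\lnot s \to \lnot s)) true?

8

Initial set: {((q \land (\lnot q \leftrightarrow p)) \land ((p \lor t) \to (\lnot s \to \lnot s)))}.
((q \land (\lnot q \leftrightarrow p)) \land ((p \lor t) \to (\lnot s \to \lnot s))): α-rule — add (q \land (\lnot q \leftrightarrow p)), ((p \lor t) \to (\lnot s \to \lnot s)).
(q \land (\lnot q \leftrightarrow p)): α-rule — add q, (\lnot q \leftrightarrow p).
((p \lor t) \to (\lnot s \to \lnot s)): β-rule — branch into \lnot (p \lor t)  //  (\lnot s \to \lnot s).
  branch 1 (add \lnot (p \lor t)):
    \lnot (p \lor t): α-rule — add \lnot p, \lnot t.
    (\lnot q \leftrightarrow p): β-rule — branch into \lnot q, p  //  \lnot \lnot q, \lnot p.
      branch 1.1 (add \lnot q, p):
        × closes — contains both q and \lnot q.
      branch 1.2 (add \lnot \lnot q, \lnot p):
        ○ open, literals {p=false, q=true, t=false}.
  branch 2 (add (\lnot s \to \lnot s)):
    (\lnot q \leftrightarrow p): β-rule — branch into \lnot q, p  //  \lnot \lnot q, \lnot p.
      branch 2.1 (add \lnot q, p):
        × closes — contains both q and \lnot q.
      branch 2.2 (add \lnot \lnot q, \lnot p):
        (\lnot s \to \lnot s): β-rule — branch into \lnot \lnot s  //  \lnot s.
          branch 2.2.1 (add \lnot \lnot s):
            ○ open, literals {p=false, q=true, s=true}.
          branch 2.2.2 (add \lnot s):
            ○ open, literals {p=false, q=true, s=false}.
2 branches closed, 3 open.
Each open branch fixes some atoms; the unmentioned ones are free. Counting distinct full assignments: branch {p=false, q=true, t=false} (r, s) contributes 4 new; branch {p=false, q=true, s=true} (r, t) contributes 2 new; branch {p=false, q=true, s=false} (r, t) contributes 2 new. Total: 8.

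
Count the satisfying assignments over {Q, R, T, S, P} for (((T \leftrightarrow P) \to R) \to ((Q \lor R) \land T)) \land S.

Initial set: {((((T \leftrightarrow P) \to R) \to ((Q \lor R) \land T)) \land S)}.
((((T \leftrightarrow P) \to R) \to ((Q \lor R) \land T)) \land S): α-rule — add (((T \leftrightarrow P) \to R) \to ((Q \lor R) \land T)), S.
(((T \leftrightarrow P) \to R) \to ((Q \lor R) \land T)): β-rule — branch into \lnot ((T \leftrightarrow P) \to R)  //  ((Q \lor R) \land T).
  branch 1 (add \lnot ((T \leftrightarrow P) \to R)):
    \lnot ((T \leftrightarrow P) \to R): α-rule — add (T \leftrightarrow P), \lnot R.
    (T \leftrightarrow P): β-rule — branch into T, P  //  \lnot T, \lnot P.
      branch 1.1 (add T, P):
        ○ open, literals {P=true, R=false, S=true, T=true}.
      branch 1.2 (add \lnot T, \lnot P):
        ○ open, literals {P=false, R=false, S=true, T=false}.
  branch 2 (add ((Q \lor R) \land T)):
    ((Q \lor R) \land T): α-rule — add (Q \lor R), T.
    (Q \lor R): β-rule — branch into Q  //  R.
      branch 2.1 (add Q):
        ○ open, literals {Q=true, S=true, T=true}.
      branch 2.2 (add R):
        ○ open, literals {R=true, S=true, T=true}.
0 branches closed, 4 open.
Each open branch fixes some atoms; the unmentioned ones are free. Counting distinct full assignments: branch {P=true, R=false, S=true, T=true} (Q) contributes 2 new; branch {P=false, R=false, S=true, T=false} (Q) contributes 2 new; branch {Q=true, S=true, T=true} (R, P) contributes 3 new; branch {R=true, S=true, T=true} (Q, P) contributes 2 new. Total: 9.

9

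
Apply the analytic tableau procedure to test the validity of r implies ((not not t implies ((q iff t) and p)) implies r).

Valid

Assume the negation and expand:
Initial set: {not (r implies ((not not t implies ((q iff t) and p)) implies r))}.
not (r implies ((not not t implies ((q iff t) and p)) implies r)): α-rule — add r, not ((not not t implies ((q iff t) and p)) implies r).
not ((not not t implies ((q iff t) and p)) implies r): α-rule — add (not not t implies ((q iff t) and p)), not r.
× closes — contains both r and not r.
All 1 branch closes.
Every branch closed, so the negation is unsatisfiable and the formula is valid.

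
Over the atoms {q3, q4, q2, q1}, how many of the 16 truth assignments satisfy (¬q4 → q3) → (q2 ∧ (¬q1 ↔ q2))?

7

Initial set: {((¬q4 → q3) → (q2 ∧ (¬q1 ↔ q2)))}.
((¬q4 → q3) → (q2 ∧ (¬q1 ↔ q2))): β-rule — branch into ¬(¬q4 → q3)  //  (q2 ∧ (¬q1 ↔ q2)).
  branch 1 (add ¬(¬q4 → q3)):
    ¬(¬q4 → q3): α-rule — add ¬q4, ¬q3.
    ○ open, literals {q3=F, q4=F}.
  branch 2 (add (q2 ∧ (¬q1 ↔ q2))):
    (q2 ∧ (¬q1 ↔ q2)): α-rule — add q2, (¬q1 ↔ q2).
    (¬q1 ↔ q2): β-rule — branch into ¬q1, q2  //  ¬¬q1, ¬q2.
      branch 2.1 (add ¬q1, q2):
        ○ open, literals {q1=F, q2=T}.
      branch 2.2 (add ¬¬q1, ¬q2):
        × closes — contains both q2 and ¬q2.
1 branch closed, 2 open.
Each open branch fixes some atoms; the unmentioned ones are free. Counting distinct full assignments: branch {q3=F, q4=F} (q2, q1) contributes 4 new; branch {q1=F, q2=T} (q3, q4) contributes 3 new. Total: 7.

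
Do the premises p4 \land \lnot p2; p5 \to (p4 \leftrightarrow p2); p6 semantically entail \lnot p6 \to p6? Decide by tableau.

Initial set: {(p4 \land \lnot p2); (p5 \to (p4 \leftrightarrow p2)); p6; \lnot (\lnot p6 \to p6)}.
(p4 \land \lnot p2): α-rule — add p4, \lnot p2.
\lnot (\lnot p6 \to p6): α-rule — add \lnot p6, \lnot p6.
× closes — contains both p6 and \lnot p6.
All 1 branch closes.
Every branch closed, so the premises entail the conclusion.

Yes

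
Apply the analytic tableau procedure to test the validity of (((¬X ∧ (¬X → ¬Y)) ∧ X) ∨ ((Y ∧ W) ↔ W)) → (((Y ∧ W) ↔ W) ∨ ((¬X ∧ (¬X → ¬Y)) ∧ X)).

Valid

Assume the negation and expand:
Initial set: {¬((((¬X ∧ (¬X → ¬Y)) ∧ X) ∨ ((Y ∧ W) ↔ W)) → (((Y ∧ W) ↔ W) ∨ ((¬X ∧ (¬X → ¬Y)) ∧ X)))}.
¬((((¬X ∧ (¬X → ¬Y)) ∧ X) ∨ ((Y ∧ W) ↔ W)) → (((Y ∧ W) ↔ W) ∨ ((¬X ∧ (¬X → ¬Y)) ∧ X))): α-rule — add (((¬X ∧ (¬X → ¬Y)) ∧ X) ∨ ((Y ∧ W) ↔ W)), ¬(((Y ∧ W) ↔ W) ∨ ((¬X ∧ (¬X → ¬Y)) ∧ X)).
¬(((Y ∧ W) ↔ W) ∨ ((¬X ∧ (¬X → ¬Y)) ∧ X)): α-rule — add ¬((Y ∧ W) ↔ W), ¬((¬X ∧ (¬X → ¬Y)) ∧ X).
(((¬X ∧ (¬X → ¬Y)) ∧ X) ∨ ((Y ∧ W) ↔ W)): β-rule — branch into ((¬X ∧ (¬X → ¬Y)) ∧ X)  //  ((Y ∧ W) ↔ W).
  branch 1 (add ((¬X ∧ (¬X → ¬Y)) ∧ X)):
    ((¬X ∧ (¬X → ¬Y)) ∧ X): α-rule — add (¬X ∧ (¬X → ¬Y)), X.
    (¬X ∧ (¬X → ¬Y)): α-rule — add ¬X, (¬X → ¬Y).
    × closes — contains both X and ¬X.
  branch 2 (add ((Y ∧ W) ↔ W)):
    ¬((Y ∧ W) ↔ W): β-rule — branch into (Y ∧ W), ¬W  //  ¬(Y ∧ W), W.
      branch 2.1 (add (Y ∧ W), ¬W):
        (Y ∧ W): α-rule — add Y, W.
        × closes — contains both W and ¬W.
      branch 2.2 (add ¬(Y ∧ W), W):
        ¬((¬X ∧ (¬X → ¬Y)) ∧ X): β-rule — branch into ¬(¬X ∧ (¬X → ¬Y))  //  ¬X.
          branch 2.2.1 (add ¬(¬X ∧ (¬X → ¬Y))):
            ((Y ∧ W) ↔ W): β-rule — branch into (Y ∧ W), W  //  ¬(Y ∧ W), ¬W.
              branch 2.2.1.1 (add (Y ∧ W), W):
                (Y ∧ W): α-rule — add Y, W.
                ¬(Y ∧ W): β-rule — branch into ¬Y  //  ¬W.
                  branch 2.2.1.1.1 (add ¬Y):
                    × closes — contains both Y and ¬Y.
                  branch 2.2.1.1.2 (add ¬W):
                    × closes — contains both W and ¬W.
              branch 2.2.1.2 (add ¬(Y ∧ W), ¬W):
                × closes — contains both W and ¬W.
          branch 2.2.2 (add ¬X):
            ((Y ∧ W) ↔ W): β-rule — branch into (Y ∧ W), W  //  ¬(Y ∧ W), ¬W.
              branch 2.2.2.1 (add (Y ∧ W), W):
                (Y ∧ W): α-rule — add Y, W.
                ¬(Y ∧ W): β-rule — branch into ¬Y  //  ¬W.
                  branch 2.2.2.1.1 (add ¬Y):
                    × closes — contains both Y and ¬Y.
                  branch 2.2.2.1.2 (add ¬W):
                    × closes — contains both W and ¬W.
              branch 2.2.2.2 (add ¬(Y ∧ W), ¬W):
                × closes — contains both W and ¬W.
All 8 branches close.
Every branch closed, so the negation is unsatisfiable and the formula is valid.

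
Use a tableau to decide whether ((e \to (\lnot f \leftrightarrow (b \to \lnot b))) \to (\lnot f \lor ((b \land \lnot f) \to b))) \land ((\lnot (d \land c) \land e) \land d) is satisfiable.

Initial set: {(((e \to (\lnot f \leftrightarrow (b \to \lnot b))) \to (\lnot f \lor ((b \land \lnot f) \to b))) \land ((\lnot (d \land c) \land e) \land d))}.
(((e \to (\lnot f \leftrightarrow (b \to \lnot b))) \to (\lnot f \lor ((b \land \lnot f) \to b))) \land ((\lnot (d \land c) \land e) \land d)): α-rule — add ((e \to (\lnot f \leftrightarrow (b \to \lnot b))) \to (\lnot f \lor ((b \land \lnot f) \to b))), ((\lnot (d \land c) \land e) \land d).
((\lnot (d \land c) \land e) \land d): α-rule — add (\lnot (d \land c) \land e), d.
(\lnot (d \land c) \land e): α-rule — add \lnot (d \land c), e.
((e \to (\lnot f \leftrightarrow (b \to \lnot b))) \to (\lnot f \lor ((b \land \lnot f) \to b))): β-rule — branch into \lnot (e \to (\lnot f \leftrightarrow (b \to \lnot b)))  //  (\lnot f \lor ((b \land \lnot f) \to b)).
  branch 1 (add \lnot (e \to (\lnot f \leftrightarrow (b \to \lnot b)))):
    \lnot (e \to (\lnot f \leftrightarrow (b \to \lnot b))): α-rule — add e, \lnot (\lnot f \leftrightarrow (b \to \lnot b)).
    \lnot (d \land c): β-rule — branch into \lnot d  //  \lnot c.
      branch 1.1 (add \lnot d):
        × closes — contains both d and \lnot d.
      branch 1.2 (add \lnot c):
        \lnot (\lnot f \leftrightarrow (b \to \lnot b)): β-rule — branch into \lnot f, \lnot (b \to \lnot b)  //  \lnot \lnot f, (b \to \lnot b).
          branch 1.2.1 (add \lnot f, \lnot (b \to \lnot b)):
            \lnot (b \to \lnot b): α-rule — add b, \lnot \lnot b.
            ○ open, literals {b=1, c=0, d=1, e=1, f=0}.
          branch 1.2.2 (add \lnot \lnot f, (b \to \lnot b)):
            (b \to \lnot b): β-rule — branch into \lnot b  //  \lnot b.
              branch 1.2.2.1 (add \lnot b):
                ○ open, literals {b=0, c=0, d=1, e=1, f=1}.
              branch 1.2.2.2 (add \lnot b):
                ○ open, literals {b=0, c=0, d=1, e=1, f=1}.
  branch 2 (add (\lnot f \lor ((b \land \lnot f) \to b))):
    \lnot (d \land c): β-rule — branch into \lnot d  //  \lnot c.
      branch 2.1 (add \lnot d):
        × closes — contains both d and \lnot d.
      branch 2.2 (add \lnot c):
        (\lnot f \lor ((b \land \lnot f) \to b)): β-rule — branch into \lnot f  //  ((b \land \lnot f) \to b).
          branch 2.2.1 (add \lnot f):
            ○ open, literals {c=0, d=1, e=1, f=0}.
          branch 2.2.2 (add ((b \land \lnot f) \to b)):
            ((b \land \lnot f) \to b): β-rule — branch into \lnot (b \land \lnot f)  //  b.
              branch 2.2.2.1 (add \lnot (b \land \lnot f)):
                \lnot (b \land \lnot f): β-rule — branch into \lnot b  //  \lnot \lnot f.
                  branch 2.2.2.1.1 (add \lnot b):
                    ○ open, literals {b=0, c=0, d=1, e=1}.
                  branch 2.2.2.1.2 (add \lnot \lnot f):
                    ○ open, literals {c=0, d=1, e=1, f=1}.
              branch 2.2.2.2 (add b):
                ○ open, literals {b=1, c=0, d=1, e=1}.
2 branches closed, 7 open.
An open branch gives a satisfying assignment: b=1, c=0, d=1, e=1, f=0.

Satisfiable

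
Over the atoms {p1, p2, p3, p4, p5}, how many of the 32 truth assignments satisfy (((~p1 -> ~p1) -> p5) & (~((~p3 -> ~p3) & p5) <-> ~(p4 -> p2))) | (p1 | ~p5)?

30

Initial set: {((((~p1 -> ~p1) -> p5) & (~((~p3 -> ~p3) & p5) <-> ~(p4 -> p2))) | (p1 | ~p5))}.
((((~p1 -> ~p1) -> p5) & (~((~p3 -> ~p3) & p5) <-> ~(p4 -> p2))) | (p1 | ~p5)): β-rule — branch into (((~p1 -> ~p1) -> p5) & (~((~p3 -> ~p3) & p5) <-> ~(p4 -> p2)))  //  (p1 | ~p5).
  branch 1 (add (((~p1 -> ~p1) -> p5) & (~((~p3 -> ~p3) & p5) <-> ~(p4 -> p2)))):
    (((~p1 -> ~p1) -> p5) & (~((~p3 -> ~p3) & p5) <-> ~(p4 -> p2))): α-rule — add ((~p1 -> ~p1) -> p5), (~((~p3 -> ~p3) & p5) <-> ~(p4 -> p2)).
    ((~p1 -> ~p1) -> p5): β-rule — branch into ~(~p1 -> ~p1)  //  p5.
      branch 1.1 (add ~(~p1 -> ~p1)):
        ~(~p1 -> ~p1): α-rule — add ~p1, ~~p1.
        × closes — contains both p1 and ~p1.
      branch 1.2 (add p5):
        (~((~p3 -> ~p3) & p5) <-> ~(p4 -> p2)): β-rule — branch into ~((~p3 -> ~p3) & p5), ~(p4 -> p2)  //  ~~((~p3 -> ~p3) & p5), ~~(p4 -> p2).
          branch 1.2.1 (add ~((~p3 -> ~p3) & p5), ~(p4 -> p2)):
            ~(p4 -> p2): α-rule — add p4, ~p2.
            ~((~p3 -> ~p3) & p5): β-rule — branch into ~(~p3 -> ~p3)  //  ~p5.
              branch 1.2.1.1 (add ~(~p3 -> ~p3)):
                ~(~p3 -> ~p3): α-rule — add ~p3, ~~p3.
                × closes — contains both p3 and ~p3.
              branch 1.2.1.2 (add ~p5):
                × closes — contains both p5 and ~p5.
          branch 1.2.2 (add ~~((~p3 -> ~p3) & p5), ~~(p4 -> p2)):
            ~~((~p3 -> ~p3) & p5): α-rule — add (~p3 -> ~p3), p5.
            ~~(p4 -> p2): β-rule — branch into ~p4  //  p2.
              branch 1.2.2.1 (add ~p4):
                (~p3 -> ~p3): β-rule — branch into ~~p3  //  ~p3.
                  branch 1.2.2.1.1 (add ~~p3):
                    ○ open, literals {p3=1, p4=0, p5=1}.
                  branch 1.2.2.1.2 (add ~p3):
                    ○ open, literals {p3=0, p4=0, p5=1}.
              branch 1.2.2.2 (add p2):
                (~p3 -> ~p3): β-rule — branch into ~~p3  //  ~p3.
                  branch 1.2.2.2.1 (add ~~p3):
                    ○ open, literals {p2=1, p3=1, p5=1}.
                  branch 1.2.2.2.2 (add ~p3):
                    ○ open, literals {p2=1, p3=0, p5=1}.
  branch 2 (add (p1 | ~p5)):
    (p1 | ~p5): β-rule — branch into p1  //  ~p5.
      branch 2.1 (add p1):
        ○ open, literals {p1=1}.
      branch 2.2 (add ~p5):
        ○ open, literals {p5=0}.
3 branches closed, 6 open.
Each open branch fixes some atoms; the unmentioned ones are free. Counting distinct full assignments: branch {p3=1, p4=0, p5=1} (p1, p2) contributes 4 new; branch {p3=0, p4=0, p5=1} (p1, p2) contributes 4 new; branch {p2=1, p3=1, p5=1} (p1, p4) contributes 2 new; branch {p2=1, p3=0, p5=1} (p1, p4) contributes 2 new; branch {p1=1} (p2, p3, p4, p5) contributes 10 new; branch {p5=0} (p1, p2, p3, p4) contributes 8 new. Total: 30.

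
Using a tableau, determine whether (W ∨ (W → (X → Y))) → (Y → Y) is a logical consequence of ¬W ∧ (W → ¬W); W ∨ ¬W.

Initial set: {T (¬W ∧ (W → ¬W)); T (W ∨ ¬W); F ((W ∨ (W → (X → Y))) → (Y → Y))}.
T (¬W ∧ (W → ¬W)): α-rule — add T ¬W, T (W → ¬W).
F ((W ∨ (W → (X → Y))) → (Y → Y)): α-rule — add T (W ∨ (W → (X → Y))), F (Y → Y).
F (Y → Y): α-rule — add T Y, F Y.
× closes — contains both Y and ¬Y.
All 1 branch closes.
Every branch closed, so the premises entail the conclusion.

Yes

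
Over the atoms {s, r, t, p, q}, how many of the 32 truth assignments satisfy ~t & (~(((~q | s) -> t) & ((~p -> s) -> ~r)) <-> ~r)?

Initial set: {(~t & (~(((~q | s) -> t) & ((~p -> s) -> ~r)) <-> ~r))}.
(~t & (~(((~q | s) -> t) & ((~p -> s) -> ~r)) <-> ~r)): α-rule — add ~t, (~(((~q | s) -> t) & ((~p -> s) -> ~r)) <-> ~r).
(~(((~q | s) -> t) & ((~p -> s) -> ~r)) <-> ~r): β-rule — branch into ~(((~q | s) -> t) & ((~p -> s) -> ~r)), ~r  //  ~~(((~q | s) -> t) & ((~p -> s) -> ~r)), ~~r.
  branch 1 (add ~(((~q | s) -> t) & ((~p -> s) -> ~r)), ~r):
    ~(((~q | s) -> t) & ((~p -> s) -> ~r)): β-rule — branch into ~((~q | s) -> t)  //  ~((~p -> s) -> ~r).
      branch 1.1 (add ~((~q | s) -> t)):
        ~((~q | s) -> t): α-rule — add (~q | s), ~t.
        (~q | s): β-rule — branch into ~q  //  s.
          branch 1.1.1 (add ~q):
            ○ open, literals {q=F, r=F, t=F}.
          branch 1.1.2 (add s):
            ○ open, literals {r=F, s=T, t=F}.
      branch 1.2 (add ~((~p -> s) -> ~r)):
        ~((~p -> s) -> ~r): α-rule — add (~p -> s), ~~r.
        × closes — contains both r and ~r.
  branch 2 (add ~~(((~q | s) -> t) & ((~p -> s) -> ~r)), ~~r):
    ~~(((~q | s) -> t) & ((~p -> s) -> ~r)): α-rule — add ((~q | s) -> t), ((~p -> s) -> ~r).
    ((~q | s) -> t): β-rule — branch into ~(~q | s)  //  t.
      branch 2.1 (add ~(~q | s)):
        ~(~q | s): α-rule — add ~~q, ~s.
        ((~p -> s) -> ~r): β-rule — branch into ~(~p -> s)  //  ~r.
          branch 2.1.1 (add ~(~p -> s)):
            ~(~p -> s): α-rule — add ~p, ~s.
            ○ open, literals {p=F, q=T, r=T, s=F, t=F}.
          branch 2.1.2 (add ~r):
            × closes — contains both r and ~r.
      branch 2.2 (add t):
        × closes — contains both t and ~t.
3 branches closed, 3 open.
Each open branch fixes some atoms; the unmentioned ones are free. Counting distinct full assignments: branch {q=F, r=F, t=F} (s, p) contributes 4 new; branch {r=F, s=T, t=F} (p, q) contributes 2 new; branch {p=F, q=T, r=T, s=F, t=F} (none free) contributes 1 new. Total: 7.

7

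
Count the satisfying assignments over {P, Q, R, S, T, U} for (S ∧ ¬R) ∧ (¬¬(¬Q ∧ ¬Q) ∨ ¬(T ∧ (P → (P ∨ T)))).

Initial set: {T ((S ∧ ¬R) ∧ (¬¬(¬Q ∧ ¬Q) ∨ ¬(T ∧ (P → (P ∨ T)))))}.
T ((S ∧ ¬R) ∧ (¬¬(¬Q ∧ ¬Q) ∨ ¬(T ∧ (P → (P ∨ T))))): α-rule — add T (S ∧ ¬R), T (¬¬(¬Q ∧ ¬Q) ∨ ¬(T ∧ (P → (P ∨ T)))).
T (S ∧ ¬R): α-rule — add T S, T ¬R.
T (¬¬(¬Q ∧ ¬Q) ∨ ¬(T ∧ (P → (P ∨ T)))): β-rule — branch into T ¬¬(¬Q ∧ ¬Q)  //  T ¬(T ∧ (P → (P ∨ T))).
  branch 1 (add T ¬¬(¬Q ∧ ¬Q)):
    T ¬¬(¬Q ∧ ¬Q): drop double negation, giving T (¬Q ∧ ¬Q).
    T (¬Q ∧ ¬Q): α-rule — add T ¬Q, T ¬Q.
    ○ open, literals {Q=0, R=0, S=1}.
  branch 2 (add T ¬(T ∧ (P → (P ∨ T)))):
    T ¬(T ∧ (P → (P ∨ T))): β-rule — branch into F T  //  F (P → (P ∨ T)).
      branch 2.1 (add F T):
        ○ open, literals {R=0, S=1, T=0}.
      branch 2.2 (add F (P → (P ∨ T))):
        F (P → (P ∨ T)): α-rule — add T P, F (P ∨ T).
        F (P ∨ T): α-rule — add F P, F T.
        × closes — contains both P and ¬P.
1 branch closed, 2 open.
Each open branch fixes some atoms; the unmentioned ones are free. Counting distinct full assignments: branch {Q=0, R=0, S=1} (P, T, U) contributes 8 new; branch {R=0, S=1, T=0} (P, Q, U) contributes 4 new. Total: 12.

12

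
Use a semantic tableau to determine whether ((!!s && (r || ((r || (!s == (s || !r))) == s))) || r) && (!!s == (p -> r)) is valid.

Assume the negation and expand:
Initial set: {F (((!!s && (r || ((r || (!s == (s || !r))) == s))) || r) && (!!s == (p -> r)))}.
F (((!!s && (r || ((r || (!s == (s || !r))) == s))) || r) && (!!s == (p -> r))): β-rule — branch into F ((!!s && (r || ((r || (!s == (s || !r))) == s))) || r)  //  F (!!s == (p -> r)).
  branch 1 (add F ((!!s && (r || ((r || (!s == (s || !r))) == s))) || r)):
    F ((!!s && (r || ((r || (!s == (s || !r))) == s))) || r): α-rule — add F (!!s && (r || ((r || (!s == (s || !r))) == s))), F r.
    F (!!s && (r || ((r || (!s == (s || !r))) == s))): β-rule — branch into F !!s  //  F (r || ((r || (!s == (s || !r))) == s)).
      branch 1.1 (add F !!s):
        F !!s: drop double negation, giving F s.
        ○ open, literals {r=0, s=0}.
      branch 1.2 (add F (r || ((r || (!s == (s || !r))) == s))):
        F (r || ((r || (!s == (s || !r))) == s)): α-rule — add F r, F ((r || (!s == (s || !r))) == s).
        F ((r || (!s == (s || !r))) == s): β-rule — branch into T (r || (!s == (s || !r))), F s  //  F (r || (!s == (s || !r))), T s.
          branch 1.2.1 (add T (r || (!s == (s || !r))), F s):
            T (r || (!s == (s || !r))): β-rule — branch into T r  //  T (!s == (s || !r)).
              branch 1.2.1.1 (add T r):
                × closes — contains both r and !r.
              branch 1.2.1.2 (add T (!s == (s || !r))):
                T (!s == (s || !r)): β-rule — branch into T !s, T (s || !r)  //  F !s, F (s || !r).
                  branch 1.2.1.2.1 (add T !s, T (s || !r)):
                    T (s || !r): β-rule — branch into T s  //  T !r.
                      branch 1.2.1.2.1.1 (add T s):
                        × closes — contains both s and !s.
                      branch 1.2.1.2.1.2 (add T !r):
                        ○ open, literals {r=0, s=0}.
                  branch 1.2.1.2.2 (add F !s, F (s || !r)):
                    × closes — contains both s and !s.
          branch 1.2.2 (add F (r || (!s == (s || !r))), T s):
            F (r || (!s == (s || !r))): α-rule — add F r, F (!s == (s || !r)).
            F (!s == (s || !r)): β-rule — branch into T !s, F (s || !r)  //  F !s, T (s || !r).
              branch 1.2.2.1 (add T !s, F (s || !r)):
                × closes — contains both s and !s.
              branch 1.2.2.2 (add F !s, T (s || !r)):
                T (s || !r): β-rule — branch into T s  //  T !r.
                  branch 1.2.2.2.1 (add T s):
                    ○ open, literals {r=0, s=1}.
                  branch 1.2.2.2.2 (add T !r):
                    ○ open, literals {r=0, s=1}.
  branch 2 (add F (!!s == (p -> r))):
    F (!!s == (p -> r)): β-rule — branch into T !!s, F (p -> r)  //  F !!s, T (p -> r).
      branch 2.1 (add T !!s, F (p -> r)):
        T !!s: drop double negation, giving T s.
        F (p -> r): α-rule — add T p, F r.
        ○ open, literals {p=1, r=0, s=1}.
      branch 2.2 (add F !!s, T (p -> r)):
        F !!s: drop double negation, giving F s.
        T (p -> r): β-rule — branch into F p  //  T r.
          branch 2.2.1 (add F p):
            ○ open, literals {p=0, s=0}.
          branch 2.2.2 (add T r):
            ○ open, literals {r=1, s=0}.
4 branches closed, 7 open.
An open branch gives a countermodel: r=0, s=0 (unmentioned atoms arbitrary); under it the original formula is false.

Not valid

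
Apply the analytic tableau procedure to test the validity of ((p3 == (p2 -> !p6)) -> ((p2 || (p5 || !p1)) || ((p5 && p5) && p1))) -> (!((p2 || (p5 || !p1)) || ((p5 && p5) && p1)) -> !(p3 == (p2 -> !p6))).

Valid

Assume the negation and expand:
Initial set: {F (((p3 == (p2 -> !p6)) -> ((p2 || (p5 || !p1)) || ((p5 && p5) && p1))) -> (!((p2 || (p5 || !p1)) || ((p5 && p5) && p1)) -> !(p3 == (p2 -> !p6))))}.
F (((p3 == (p2 -> !p6)) -> ((p2 || (p5 || !p1)) || ((p5 && p5) && p1))) -> (!((p2 || (p5 || !p1)) || ((p5 && p5) && p1)) -> !(p3 == (p2 -> !p6)))): α-rule — add T ((p3 == (p2 -> !p6)) -> ((p2 || (p5 || !p1)) || ((p5 && p5) && p1))), F (!((p2 || (p5 || !p1)) || ((p5 && p5) && p1)) -> !(p3 == (p2 -> !p6))).
F (!((p2 || (p5 || !p1)) || ((p5 && p5) && p1)) -> !(p3 == (p2 -> !p6))): α-rule — add T !((p2 || (p5 || !p1)) || ((p5 && p5) && p1)), F !(p3 == (p2 -> !p6)).
T !((p2 || (p5 || !p1)) || ((p5 && p5) && p1)): α-rule — add F (p2 || (p5 || !p1)), F ((p5 && p5) && p1).
F (p2 || (p5 || !p1)): α-rule — add F p2, F (p5 || !p1).
F (p5 || !p1): α-rule — add F p5, F !p1.
T ((p3 == (p2 -> !p6)) -> ((p2 || (p5 || !p1)) || ((p5 && p5) && p1))): β-rule — branch into F (p3 == (p2 -> !p6))  //  T ((p2 || (p5 || !p1)) || ((p5 && p5) && p1)).
  branch 1 (add F (p3 == (p2 -> !p6))):
    F !(p3 == (p2 -> !p6)): β-rule — branch into T p3, T (p2 -> !p6)  //  F p3, F (p2 -> !p6).
      branch 1.1 (add T p3, T (p2 -> !p6)):
        F ((p5 && p5) && p1): β-rule — branch into F (p5 && p5)  //  F p1.
          branch 1.1.1 (add F (p5 && p5)):
            F (p3 == (p2 -> !p6)): β-rule — branch into T p3, F (p2 -> !p6)  //  F p3, T (p2 -> !p6).
              branch 1.1.1.1 (add T p3, F (p2 -> !p6)):
                F (p2 -> !p6): α-rule — add T p2, F !p6.
                × closes — contains both p2 and !p2.
              branch 1.1.1.2 (add F p3, T (p2 -> !p6)):
                × closes — contains both p3 and !p3.
          branch 1.1.2 (add F p1):
            × closes — contains both p1 and !p1.
      branch 1.2 (add F p3, F (p2 -> !p6)):
        F (p2 -> !p6): α-rule — add T p2, F !p6.
        × closes — contains both p2 and !p2.
  branch 2 (add T ((p2 || (p5 || !p1)) || ((p5 && p5) && p1))):
    F !(p3 == (p2 -> !p6)): β-rule — branch into T p3, T (p2 -> !p6)  //  F p3, F (p2 -> !p6).
      branch 2.1 (add T p3, T (p2 -> !p6)):
        F ((p5 && p5) && p1): β-rule — branch into F (p5 && p5)  //  F p1.
          branch 2.1.1 (add F (p5 && p5)):
            T ((p2 || (p5 || !p1)) || ((p5 && p5) && p1)): β-rule — branch into T (p2 || (p5 || !p1))  //  T ((p5 && p5) && p1).
              branch 2.1.1.1 (add T (p2 || (p5 || !p1))):
                T (p2 -> !p6): β-rule — branch into F p2  //  T !p6.
                  branch 2.1.1.1.1 (add F p2):
                    F (p5 && p5): β-rule — branch into F p5  //  F p5.
                      branch 2.1.1.1.1.1 (add F p5):
                        T (p2 || (p5 || !p1)): β-rule — branch into T p2  //  T (p5 || !p1).
                          branch 2.1.1.1.1.1.1 (add T p2):
                            × closes — contains both p2 and !p2.
                          branch 2.1.1.1.1.1.2 (add T (p5 || !p1)):
                            T (p5 || !p1): β-rule — branch into T p5  //  T !p1.
                              branch 2.1.1.1.1.1.2.1 (add T p5):
                                × closes — contains both p5 and !p5.
                              branch 2.1.1.1.1.1.2.2 (add T !p1):
                                × closes — contains both p1 and !p1.
                      branch 2.1.1.1.1.2 (add F p5):
                        T (p2 || (p5 || !p1)): β-rule — branch into T p2  //  T (p5 || !p1).
                          branch 2.1.1.1.1.2.1 (add T p2):
                            × closes — contains both p2 and !p2.
                          branch 2.1.1.1.1.2.2 (add T (p5 || !p1)):
                            T (p5 || !p1): β-rule — branch into T p5  //  T !p1.
                              branch 2.1.1.1.1.2.2.1 (add T p5):
                                × closes — contains both p5 and !p5.
                              branch 2.1.1.1.1.2.2.2 (add T !p1):
                                × closes — contains both p1 and !p1.
                  branch 2.1.1.1.2 (add T !p6):
                    F (p5 && p5): β-rule — branch into F p5  //  F p5.
                      branch 2.1.1.1.2.1 (add F p5):
                        T (p2 || (p5 || !p1)): β-rule — branch into T p2  //  T (p5 || !p1).
                          branch 2.1.1.1.2.1.1 (add T p2):
                            × closes — contains both p2 and !p2.
                          branch 2.1.1.1.2.1.2 (add T (p5 || !p1)):
                            T (p5 || !p1): β-rule — branch into T p5  //  T !p1.
                              branch 2.1.1.1.2.1.2.1 (add T p5):
                                × closes — contains both p5 and !p5.
                              branch 2.1.1.1.2.1.2.2 (add T !p1):
                                × closes — contains both p1 and !p1.
                      branch 2.1.1.1.2.2 (add F p5):
                        T (p2 || (p5 || !p1)): β-rule — branch into T p2  //  T (p5 || !p1).
                          branch 2.1.1.1.2.2.1 (add T p2):
                            × closes — contains both p2 and !p2.
                          branch 2.1.1.1.2.2.2 (add T (p5 || !p1)):
                            T (p5 || !p1): β-rule — branch into T p5  //  T !p1.
                              branch 2.1.1.1.2.2.2.1 (add T p5):
                                × closes — contains both p5 and !p5.
                              branch 2.1.1.1.2.2.2.2 (add T !p1):
                                × closes — contains both p1 and !p1.
              branch 2.1.1.2 (add T ((p5 && p5) && p1)):
                T ((p5 && p5) && p1): α-rule — add T (p5 && p5), T p1.
                T (p5 && p5): α-rule — add T p5, T p5.
                × closes — contains both p5 and !p5.
          branch 2.1.2 (add F p1):
            × closes — contains both p1 and !p1.
      branch 2.2 (add F p3, F (p2 -> !p6)):
        F (p2 -> !p6): α-rule — add T p2, F !p6.
        × closes — contains both p2 and !p2.
All 19 branches close.
Every branch closed, so the negation is unsatisfiable and the formula is valid.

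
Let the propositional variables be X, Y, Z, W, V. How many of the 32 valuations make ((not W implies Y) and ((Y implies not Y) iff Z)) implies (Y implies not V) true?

28

Initial set: {(((not W implies Y) and ((Y implies not Y) iff Z)) implies (Y implies not V))}.
(((not W implies Y) and ((Y implies not Y) iff Z)) implies (Y implies not V)): β-rule — branch into not ((not W implies Y) and ((Y implies not Y) iff Z))  //  (Y implies not V).
  branch 1 (add not ((not W implies Y) and ((Y implies not Y) iff Z))):
    not ((not W implies Y) and ((Y implies not Y) iff Z)): β-rule — branch into not (not W implies Y)  //  not ((Y implies not Y) iff Z).
      branch 1.1 (add not (not W implies Y)):
        not (not W implies Y): α-rule — add not W, not Y.
        ○ open, literals {W=false, Y=false}.
      branch 1.2 (add not ((Y implies not Y) iff Z)):
        not ((Y implies not Y) iff Z): β-rule — branch into (Y implies not Y), not Z  //  not (Y implies not Y), Z.
          branch 1.2.1 (add (Y implies not Y), not Z):
            (Y implies not Y): β-rule — branch into not Y  //  not Y.
              branch 1.2.1.1 (add not Y):
                ○ open, literals {Y=false, Z=false}.
              branch 1.2.1.2 (add not Y):
                ○ open, literals {Y=false, Z=false}.
          branch 1.2.2 (add not (Y implies not Y), Z):
            not (Y implies not Y): α-rule — add Y, not not Y.
            ○ open, literals {Y=true, Z=true}.
  branch 2 (add (Y implies not V)):
    (Y implies not V): β-rule — branch into not Y  //  not V.
      branch 2.1 (add not Y):
        ○ open, literals {Y=false}.
      branch 2.2 (add not V):
        ○ open, literals {V=false}.
0 branches closed, 6 open.
Each open branch fixes some atoms; the unmentioned ones are free. Counting distinct full assignments: branch {W=false, Y=false} (X, Z, V) contributes 8 new; branch {Y=false, Z=false} (X, W, V) contributes 4 new; branch {Y=false, Z=false} (X, W, V) contributes 0 new; branch {Y=true, Z=true} (X, W, V) contributes 8 new; branch {Y=false} (X, Z, W, V) contributes 4 new; branch {V=false} (X, Y, Z, W) contributes 4 new. Total: 28.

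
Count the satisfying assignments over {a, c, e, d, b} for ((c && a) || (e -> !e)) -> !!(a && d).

Initial set: {(((c && a) || (e -> !e)) -> !!(a && d))}.
(((c && a) || (e -> !e)) -> !!(a && d)): β-rule — branch into !((c && a) || (e -> !e))  //  !!(a && d).
  branch 1 (add !((c && a) || (e -> !e))):
    !((c && a) || (e -> !e)): α-rule — add !(c && a), !(e -> !e).
    !(e -> !e): α-rule — add e, !!e.
    !(c && a): β-rule — branch into !c  //  !a.
      branch 1.1 (add !c):
        ○ open, literals {c=0, e=1}.
      branch 1.2 (add !a):
        ○ open, literals {a=0, e=1}.
  branch 2 (add !!(a && d)):
    !!(a && d): drop double negation, giving (a && d).
    (a && d): α-rule — add a, d.
    ○ open, literals {a=1, d=1}.
0 branches closed, 3 open.
Each open branch fixes some atoms; the unmentioned ones are free. Counting distinct full assignments: branch {c=0, e=1} (a, d, b) contributes 8 new; branch {a=0, e=1} (c, d, b) contributes 4 new; branch {a=1, d=1} (c, e, b) contributes 6 new. Total: 18.

18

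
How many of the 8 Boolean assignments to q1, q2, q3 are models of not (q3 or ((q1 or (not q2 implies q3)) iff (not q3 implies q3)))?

3

Initial set: {not (q3 or ((q1 or (not q2 implies q3)) iff (not q3 implies q3)))}.
not (q3 or ((q1 or (not q2 implies q3)) iff (not q3 implies q3))): α-rule — add not q3, not ((q1 or (not q2 implies q3)) iff (not q3 implies q3)).
not ((q1 or (not q2 implies q3)) iff (not q3 implies q3)): β-rule — branch into (q1 or (not q2 implies q3)), not (not q3 implies q3)  //  not (q1 or (not q2 implies q3)), (not q3 implies q3).
  branch 1 (add (q1 or (not q2 implies q3)), not (not q3 implies q3)):
    not (not q3 implies q3): α-rule — add not q3, not q3.
    (q1 or (not q2 implies q3)): β-rule — branch into q1  //  (not q2 implies q3).
      branch 1.1 (add q1):
        ○ open, literals {q1=1, q3=0}.
      branch 1.2 (add (not q2 implies q3)):
        (not q2 implies q3): β-rule — branch into not not q2  //  q3.
          branch 1.2.1 (add not not q2):
            ○ open, literals {q2=1, q3=0}.
          branch 1.2.2 (add q3):
            × closes — contains both q3 and not q3.
  branch 2 (add not (q1 or (not q2 implies q3)), (not q3 implies q3)):
    not (q1 or (not q2 implies q3)): α-rule — add not q1, not (not q2 implies q3).
    not (not q2 implies q3): α-rule — add not q2, not q3.
    (not q3 implies q3): β-rule — branch into not not q3  //  q3.
      branch 2.1 (add not not q3):
        × closes — contains both q3 and not q3.
      branch 2.2 (add q3):
        × closes — contains both q3 and not q3.
3 branches closed, 2 open.
Each open branch fixes some atoms; the unmentioned ones are free. Counting distinct full assignments: branch {q1=1, q3=0} (q2) contributes 2 new; branch {q2=1, q3=0} (q1) contributes 1 new. Total: 3.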